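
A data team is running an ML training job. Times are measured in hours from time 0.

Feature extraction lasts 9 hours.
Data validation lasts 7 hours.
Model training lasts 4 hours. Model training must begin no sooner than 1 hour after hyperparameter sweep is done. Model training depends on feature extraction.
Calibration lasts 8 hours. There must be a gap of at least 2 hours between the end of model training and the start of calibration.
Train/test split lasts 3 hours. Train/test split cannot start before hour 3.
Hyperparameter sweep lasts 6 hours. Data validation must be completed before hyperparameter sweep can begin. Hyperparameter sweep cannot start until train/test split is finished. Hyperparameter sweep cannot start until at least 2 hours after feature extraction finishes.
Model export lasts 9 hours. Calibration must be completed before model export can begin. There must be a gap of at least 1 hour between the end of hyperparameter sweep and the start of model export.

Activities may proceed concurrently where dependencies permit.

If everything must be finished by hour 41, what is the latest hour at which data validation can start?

4

Nothing follows model export; the deadline of hour 41 is its only limit. It must start by 41 − 9 = hour 32.
Calibration has to be done before model export (must start by hour 32). That means finishing by hour 32, i.e. starting by 32 − 8 = hour 24.
Model training feeds into calibration (must start by hour 24, minus 2-hour gap → hour 22); so model training must finish by hour 22 and therefore start by hour 18.
Hyperparameter sweep feeds model training (must start by hour 18, minus 1-hour gap → hour 17); model export (must start by hour 32, minus 1-hour gap → hour 31). Taking the minimum, hyperparameter sweep must finish by hour 17 and start by 17 − 6 = hour 11.
Data validation has to be done before hyperparameter sweep (must start by hour 11). That means finishing by hour 11, i.e. starting by 11 − 7 = hour 4.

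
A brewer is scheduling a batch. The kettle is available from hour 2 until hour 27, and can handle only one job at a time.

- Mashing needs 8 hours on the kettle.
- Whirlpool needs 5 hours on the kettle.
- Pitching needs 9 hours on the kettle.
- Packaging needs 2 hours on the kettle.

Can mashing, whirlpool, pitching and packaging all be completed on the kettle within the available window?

The kettle window is 27 − 2 = 25 hours.
Running back to back, the jobs need 8 + 5 + 9 + 2 = 24 hours on the kettle.
Since 24 ≤ 25, they fit within the window.

Yes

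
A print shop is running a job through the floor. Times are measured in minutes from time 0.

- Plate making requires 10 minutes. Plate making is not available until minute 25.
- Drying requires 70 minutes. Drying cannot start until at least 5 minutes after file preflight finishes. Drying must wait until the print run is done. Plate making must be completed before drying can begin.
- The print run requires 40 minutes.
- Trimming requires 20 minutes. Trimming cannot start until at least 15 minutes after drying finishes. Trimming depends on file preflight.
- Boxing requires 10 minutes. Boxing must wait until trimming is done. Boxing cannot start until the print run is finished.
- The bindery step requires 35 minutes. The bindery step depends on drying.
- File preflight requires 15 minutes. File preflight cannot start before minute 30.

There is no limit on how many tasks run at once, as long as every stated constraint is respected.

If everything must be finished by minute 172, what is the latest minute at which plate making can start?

To finish by minute 172, boxing (duration 10) must start no later than minute 162.
Trimming must finish before boxing (must start by minute 162). With a 20-minute duration, trimming must start by 162 − 20 = minute 142.
The bindery step has no dependents, so it just needs to finish by minute 172. Starting by 172 − 35 = minute 137 achieves that.
Drying must finish in time for trimming (must start by minute 142, minus 15-minute gap → minute 127); the bindery step (must start by minute 137). The tightest is minute 127, so drying must start by 127 − 70 = minute 57.
Plate making has to be done before drying (must start by minute 57). That means finishing by minute 57, i.e. starting by 57 − 10 = minute 47.

47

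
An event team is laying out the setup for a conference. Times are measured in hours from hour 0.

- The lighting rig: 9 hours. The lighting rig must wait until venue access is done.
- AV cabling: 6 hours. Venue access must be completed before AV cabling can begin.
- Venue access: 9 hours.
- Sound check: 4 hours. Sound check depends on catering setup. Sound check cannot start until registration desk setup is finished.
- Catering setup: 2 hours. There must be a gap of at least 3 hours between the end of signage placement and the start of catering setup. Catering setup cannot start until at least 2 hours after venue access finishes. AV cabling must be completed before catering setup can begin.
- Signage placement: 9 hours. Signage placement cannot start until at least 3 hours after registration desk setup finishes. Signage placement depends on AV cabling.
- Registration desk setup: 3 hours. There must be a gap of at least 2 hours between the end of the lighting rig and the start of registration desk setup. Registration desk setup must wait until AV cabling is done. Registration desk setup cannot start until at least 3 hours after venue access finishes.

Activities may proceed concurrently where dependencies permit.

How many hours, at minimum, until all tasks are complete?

Nothing blocks venue access, so it runs from hour 0 to hour 9.
AV cabling cannot begin until venue access (finishes hour 9). It runs from hour 9 to 9 + 6 = hour 15.
After venue access (finishes hour 9), the lighting rig can start at hour 9 and finishes at hour 18.
Registration desk setup needs all of the lighting rig (finishes hour 18, plus 2-hour gap → hour 20); AV cabling (finishes hour 15); venue access (finishes hour 9, plus 3-hour gap → hour 12). That puts its earliest start at hour 20; it finishes at 20 + 3 = hour 23.
Signage placement needs all of registration desk setup (finishes hour 23, plus 3-hour gap → hour 26); AV cabling (finishes hour 15). That puts its earliest start at hour 26; it finishes at 26 + 9 = hour 35.
For catering setup: signage placement (finishes hour 35, plus 3-hour gap → hour 38); venue access (finishes hour 9, plus 2-hour gap → hour 11); AV cabling (finishes hour 15). Taking the maximum gives a start of hour 38, and it finishes at 38 + 2 = hour 40.
For sound check: catering setup (finishes hour 40); registration desk setup (finishes hour 23). Taking the maximum gives a start of hour 40, and it finishes at 40 + 4 = hour 44.
All tasks are finished once the last one completes. Finish times: Venue access at 9, The lighting rig at 18, AV cabling at 15, Registration desk setup at 23, Signage placement at 35, Catering setup at 40, Sound check at 44. The latest is hour 44.

44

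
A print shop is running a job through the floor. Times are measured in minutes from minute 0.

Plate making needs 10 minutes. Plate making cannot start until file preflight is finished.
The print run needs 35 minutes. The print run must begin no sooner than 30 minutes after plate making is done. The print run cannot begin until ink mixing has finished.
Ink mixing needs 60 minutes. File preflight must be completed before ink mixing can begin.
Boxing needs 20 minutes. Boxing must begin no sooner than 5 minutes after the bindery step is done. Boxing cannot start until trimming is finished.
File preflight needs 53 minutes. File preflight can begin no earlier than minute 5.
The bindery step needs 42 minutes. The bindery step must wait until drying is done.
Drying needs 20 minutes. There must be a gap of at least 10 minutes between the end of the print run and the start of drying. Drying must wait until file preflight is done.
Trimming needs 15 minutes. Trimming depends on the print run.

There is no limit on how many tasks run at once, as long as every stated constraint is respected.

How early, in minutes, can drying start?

File preflight waits on its own release at minute 5, so it starts at minute 5 and finishes at 5 + 53 = minute 58.
Ink mixing waits on file preflight (finishes minute 58), so it starts at minute 58 and finishes at 58 + 60 = minute 118.
After file preflight (finishes minute 58), plate making can start at minute 58 and finishes at minute 68.
The print run needs all of plate making (finishes minute 68, plus 30-minute gap → minute 98); ink mixing (finishes minute 118). That puts its earliest start at minute 118; it finishes at 118 + 35 = minute 153.
Drying waits on the print run (finishes minute 153, plus 10-minute gap → minute 163); file preflight (finishes minute 58). The latest of these is minute 163, which is the earliest drying can start.

163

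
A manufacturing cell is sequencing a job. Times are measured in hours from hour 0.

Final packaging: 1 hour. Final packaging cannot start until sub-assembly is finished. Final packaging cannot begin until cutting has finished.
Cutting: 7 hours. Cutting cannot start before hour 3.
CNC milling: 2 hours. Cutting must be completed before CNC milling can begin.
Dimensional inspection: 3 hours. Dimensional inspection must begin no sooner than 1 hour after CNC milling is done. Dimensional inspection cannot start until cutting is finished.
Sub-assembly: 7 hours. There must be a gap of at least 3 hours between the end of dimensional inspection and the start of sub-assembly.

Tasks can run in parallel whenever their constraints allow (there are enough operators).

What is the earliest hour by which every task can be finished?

27

Cutting waits on its own release at hour 3, so it starts at hour 3 and finishes at 3 + 7 = hour 10.
After cutting (finishes hour 10), CNC milling can start at hour 10 and finishes at hour 12.
Dimensional inspection cannot start until CNC milling (finishes hour 12, plus 1-hour gap → hour 13); cutting (finishes hour 10). The controlling bound is hour 13, so dimensional inspection finishes at 13 + 3 = hour 16.
Sub-assembly waits on dimensional inspection (finishes hour 16, plus 3-hour gap → hour 19), so it starts at hour 19 and finishes at 19 + 7 = hour 26.
Final packaging needs all of sub-assembly (finishes hour 26); cutting (finishes hour 10). That puts its earliest start at hour 26; it finishes at 26 + 1 = hour 27.
All tasks are finished once the last one completes. Finish times: Cutting at 10, CNC milling at 12, Dimensional inspection at 16, Sub-assembly at 26, Final packaging at 27. The latest is hour 27.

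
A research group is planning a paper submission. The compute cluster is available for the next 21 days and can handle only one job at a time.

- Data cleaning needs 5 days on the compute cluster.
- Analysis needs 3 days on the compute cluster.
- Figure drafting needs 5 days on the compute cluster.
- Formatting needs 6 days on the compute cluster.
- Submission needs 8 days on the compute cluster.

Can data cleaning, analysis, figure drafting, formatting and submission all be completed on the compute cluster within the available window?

No

Running back to back, the jobs need 5 + 3 + 5 + 6 + 8 = 27 days on the compute cluster.
Since 27 > 21, they cannot all fit.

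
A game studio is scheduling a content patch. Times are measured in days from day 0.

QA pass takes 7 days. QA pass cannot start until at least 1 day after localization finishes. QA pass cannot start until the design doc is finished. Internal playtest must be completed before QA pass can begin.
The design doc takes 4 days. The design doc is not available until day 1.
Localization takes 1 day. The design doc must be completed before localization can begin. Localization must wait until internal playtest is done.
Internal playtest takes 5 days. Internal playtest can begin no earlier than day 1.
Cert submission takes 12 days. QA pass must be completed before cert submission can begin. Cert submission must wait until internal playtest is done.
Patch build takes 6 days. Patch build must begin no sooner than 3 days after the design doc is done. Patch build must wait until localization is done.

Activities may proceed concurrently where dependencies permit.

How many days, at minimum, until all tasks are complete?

27

After its own release at day 1, internal playtest can start at day 1 and finishes at day 6.
The design doc cannot begin until its own release at day 1. It runs from day 1 to 1 + 4 = day 5.
For localization: the design doc (finishes day 5); internal playtest (finishes day 6). Taking the maximum gives a start of day 6, and it finishes at 6 + 1 = day 7.
Patch build cannot start until the design doc (finishes day 5, plus 3-day gap → day 8); localization (finishes day 7). The controlling bound is day 8, so patch build finishes at 8 + 6 = day 14.
QA pass cannot start until localization (finishes day 7, plus 1-day gap → day 8); the design doc (finishes day 5); internal playtest (finishes day 6). The controlling bound is day 8, so QA pass finishes at 8 + 7 = day 15.
Cert submission needs all of QA pass (finishes day 15); internal playtest (finishes day 6). That puts its earliest start at day 15; it finishes at 15 + 12 = day 27.
All tasks are finished once the last one completes. Finish times: The design doc at 5, Internal playtest at 6, Localization at 7, QA pass at 15, Cert submission at 27, Patch build at 14. The latest is day 27.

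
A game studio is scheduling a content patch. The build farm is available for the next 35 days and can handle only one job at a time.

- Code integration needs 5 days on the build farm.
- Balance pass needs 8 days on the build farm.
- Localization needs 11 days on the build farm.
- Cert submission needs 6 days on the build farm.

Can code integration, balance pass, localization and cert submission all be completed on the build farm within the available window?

Yes

Running back to back, the jobs need 5 + 8 + 11 + 6 = 30 days on the build farm.
Since 30 ≤ 35, they fit within the window.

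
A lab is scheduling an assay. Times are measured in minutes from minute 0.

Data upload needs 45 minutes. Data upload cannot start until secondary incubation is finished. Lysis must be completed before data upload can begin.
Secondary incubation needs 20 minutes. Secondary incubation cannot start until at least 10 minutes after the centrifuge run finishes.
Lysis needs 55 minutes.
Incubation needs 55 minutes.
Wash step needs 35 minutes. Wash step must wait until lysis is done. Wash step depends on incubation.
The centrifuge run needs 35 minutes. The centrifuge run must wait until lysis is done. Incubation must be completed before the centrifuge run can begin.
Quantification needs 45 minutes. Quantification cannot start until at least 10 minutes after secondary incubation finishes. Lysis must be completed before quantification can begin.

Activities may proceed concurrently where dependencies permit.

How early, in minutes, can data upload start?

120

Nothing blocks incubation, so it runs from minute 0 to minute 55.
Lysis has no prerequisites, so it starts at minute 0 and finishes at minute 55.
For the centrifuge run: lysis (finishes minute 55); incubation (finishes minute 55). Taking the maximum gives a start of minute 55, and it finishes at 55 + 35 = minute 90.
Secondary incubation waits on the centrifuge run (finishes minute 90, plus 10-minute gap → minute 100), so it starts at minute 100 and finishes at 100 + 20 = minute 120.
Data upload waits on secondary incubation (finishes minute 120); lysis (finishes minute 55). The latest of these is minute 120, which is the earliest data upload can start.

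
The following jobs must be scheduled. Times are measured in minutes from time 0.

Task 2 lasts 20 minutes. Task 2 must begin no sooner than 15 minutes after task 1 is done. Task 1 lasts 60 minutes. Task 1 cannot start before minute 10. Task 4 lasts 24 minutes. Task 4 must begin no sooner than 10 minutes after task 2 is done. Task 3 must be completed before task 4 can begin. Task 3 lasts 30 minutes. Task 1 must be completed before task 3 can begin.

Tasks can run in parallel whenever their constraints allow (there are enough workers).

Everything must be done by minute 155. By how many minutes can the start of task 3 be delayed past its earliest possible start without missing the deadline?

Task 1 waits on its own release at minute 10, so it starts at minute 10 and finishes at 10 + 60 = minute 70.
After task 1 (finishes minute 70), task 3 can start at minute 70 and finishes at minute 100.

Working backward from the deadline:
Task 4 has no dependents, so it just needs to finish by minute 155. Starting by 155 − 24 = minute 131 achieves that.
Task 3 has to be done before task 4 (must start by minute 131). That means finishing by minute 131, i.e. starting by 131 − 30 = minute 101.
So task 3 can start as early as minute 70 and as late as minute 101, giving 101 − 70 = 31 minutes of slack.

31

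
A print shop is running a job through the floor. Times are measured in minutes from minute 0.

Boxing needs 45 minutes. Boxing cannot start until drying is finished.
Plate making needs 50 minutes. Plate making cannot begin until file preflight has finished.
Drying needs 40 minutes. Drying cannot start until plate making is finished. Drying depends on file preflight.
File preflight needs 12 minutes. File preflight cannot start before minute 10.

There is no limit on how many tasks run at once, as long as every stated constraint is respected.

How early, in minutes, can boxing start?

After its own release at minute 10, file preflight can start at minute 10 and finishes at minute 22.
After file preflight (finishes minute 22), plate making can start at minute 22 and finishes at minute 72.
Drying has to wait for plate making (finishes minute 72); file preflight (finishes minute 22). The latest of these is minute 72, so drying runs minute 72 to 72 + 40 = minute 112.
Boxing waits on drying (finishes minute 112), so the earliest it can start is minute 112.

112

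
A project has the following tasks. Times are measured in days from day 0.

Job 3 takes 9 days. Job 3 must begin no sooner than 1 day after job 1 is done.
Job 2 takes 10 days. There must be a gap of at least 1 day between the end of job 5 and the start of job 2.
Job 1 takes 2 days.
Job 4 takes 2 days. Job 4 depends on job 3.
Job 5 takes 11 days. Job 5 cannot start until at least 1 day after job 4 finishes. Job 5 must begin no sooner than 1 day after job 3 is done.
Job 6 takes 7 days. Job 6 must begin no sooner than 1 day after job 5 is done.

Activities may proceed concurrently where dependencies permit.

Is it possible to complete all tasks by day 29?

No

Job 1 has no prerequisites, so it starts at day 0 and finishes at day 2.
Job 3 cannot begin until job 1 (finishes day 2, plus 1-day gap → day 3). It runs from day 3 to 3 + 9 = day 12.
Job 4 waits on job 3 (finishes day 12), so it starts at day 12 and finishes at 12 + 2 = day 14.
Job 5 has to wait for job 4 (finishes day 14, plus 1-day gap → day 15); job 3 (finishes day 12, plus 1-day gap → day 13). The latest of these is day 15, so job 5 runs day 15 to 15 + 11 = day 26.
Job 6 cannot begin until job 5 (finishes day 26, plus 1-day gap → day 27). It runs from day 27 to 27 + 7 = day 34.
Job 2 waits on job 5 (finishes day 26, plus 1-day gap → day 27), so it starts at day 27 and finishes at 27 + 10 = day 37.
The earliest everything can be done is day 37, which is after the deadline of 29, so it is not possible.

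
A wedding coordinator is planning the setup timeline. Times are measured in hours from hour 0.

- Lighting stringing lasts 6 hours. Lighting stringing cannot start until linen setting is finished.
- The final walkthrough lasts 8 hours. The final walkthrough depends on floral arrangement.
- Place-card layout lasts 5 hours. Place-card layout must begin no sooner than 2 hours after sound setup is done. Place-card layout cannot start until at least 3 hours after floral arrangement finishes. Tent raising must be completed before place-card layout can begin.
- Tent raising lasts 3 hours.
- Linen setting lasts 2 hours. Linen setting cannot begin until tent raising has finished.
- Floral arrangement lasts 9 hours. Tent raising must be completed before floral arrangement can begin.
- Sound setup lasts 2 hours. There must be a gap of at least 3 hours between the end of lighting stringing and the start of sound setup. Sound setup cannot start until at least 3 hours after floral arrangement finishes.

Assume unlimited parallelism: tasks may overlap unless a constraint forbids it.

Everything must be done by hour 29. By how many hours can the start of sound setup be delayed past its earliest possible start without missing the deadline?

5

Tent raising has no prerequisites, so it starts at hour 0 and finishes at hour 3.
Floral arrangement cannot begin until tent raising (finishes hour 3). It runs from hour 3 to 3 + 9 = hour 12.
After tent raising (finishes hour 3), linen setting can start at hour 3 and finishes at hour 5.
Lighting stringing waits on linen setting (finishes hour 5), so it starts at hour 5 and finishes at 5 + 6 = hour 11.
For sound setup: lighting stringing (finishes hour 11, plus 3-hour gap → hour 14); floral arrangement (finishes hour 12, plus 3-hour gap → hour 15). Taking the maximum gives a start of hour 15, and it finishes at 15 + 2 = hour 17.

Working backward from the deadline:
To finish by hour 29, place-card layout (duration 5) must start no later than hour 24.
Sound setup has to be done before place-card layout (must start by hour 24, minus 2-hour gap → hour 22). That means finishing by hour 22, i.e. starting by 22 − 2 = hour 20.
So sound setup can start as early as hour 15 and as late as hour 20, giving 20 − 15 = 5 hours of slack.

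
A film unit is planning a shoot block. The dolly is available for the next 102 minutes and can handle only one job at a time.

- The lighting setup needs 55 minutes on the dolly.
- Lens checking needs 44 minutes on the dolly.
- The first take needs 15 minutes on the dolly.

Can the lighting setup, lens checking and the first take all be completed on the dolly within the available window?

Running back to back, the jobs need 55 + 44 + 15 = 114 minutes on the dolly.
Since 114 > 102, they cannot all fit.

No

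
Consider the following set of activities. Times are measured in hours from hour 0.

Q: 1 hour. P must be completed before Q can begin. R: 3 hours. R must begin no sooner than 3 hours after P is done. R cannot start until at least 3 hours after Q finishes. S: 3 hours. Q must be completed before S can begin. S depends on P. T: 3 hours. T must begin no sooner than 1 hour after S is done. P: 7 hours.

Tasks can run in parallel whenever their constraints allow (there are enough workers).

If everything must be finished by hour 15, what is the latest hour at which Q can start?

7

To finish by hour 15, R (duration 3) must start no later than hour 12.
T must finish by hour 15; it takes 3 hours, so it must start by 15 − 3 = hour 12.
S feeds into T (must start by hour 12, minus 1-hour gap → hour 11); so S must finish by hour 11 and therefore start by hour 8.
Q has several dependents: R (must start by hour 12, minus 3-hour gap → hour 9); S (must start by hour 8). The earliest of those limits is hour 8, so Q must start by 8 − 1 = hour 7.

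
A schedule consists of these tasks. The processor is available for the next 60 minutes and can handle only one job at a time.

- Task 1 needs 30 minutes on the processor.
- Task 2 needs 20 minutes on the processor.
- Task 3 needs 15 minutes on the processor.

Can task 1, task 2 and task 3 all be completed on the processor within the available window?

Running back to back, the jobs need 30 + 20 + 15 = 65 minutes on the processor.
Since 65 > 60, they cannot all fit.

No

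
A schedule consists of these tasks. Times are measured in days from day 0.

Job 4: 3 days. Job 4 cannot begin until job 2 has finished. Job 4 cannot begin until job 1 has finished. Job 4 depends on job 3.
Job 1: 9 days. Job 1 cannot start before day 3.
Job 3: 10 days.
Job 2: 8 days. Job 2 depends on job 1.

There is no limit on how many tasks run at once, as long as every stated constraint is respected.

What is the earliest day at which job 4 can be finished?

Job 3 has no prerequisites, so it starts at day 0 and finishes at day 10.
After its own release at day 3, job 1 can start at day 3 and finishes at day 12.
Job 2 cannot begin until job 1 (finishes day 12). It runs from day 12 to 12 + 8 = day 20.
For job 4: job 2 (finishes day 20); job 1 (finishes day 12); job 3 (finishes day 10). Taking the maximum gives a start of day 20, and it finishes at 20 + 3 = day 23.

23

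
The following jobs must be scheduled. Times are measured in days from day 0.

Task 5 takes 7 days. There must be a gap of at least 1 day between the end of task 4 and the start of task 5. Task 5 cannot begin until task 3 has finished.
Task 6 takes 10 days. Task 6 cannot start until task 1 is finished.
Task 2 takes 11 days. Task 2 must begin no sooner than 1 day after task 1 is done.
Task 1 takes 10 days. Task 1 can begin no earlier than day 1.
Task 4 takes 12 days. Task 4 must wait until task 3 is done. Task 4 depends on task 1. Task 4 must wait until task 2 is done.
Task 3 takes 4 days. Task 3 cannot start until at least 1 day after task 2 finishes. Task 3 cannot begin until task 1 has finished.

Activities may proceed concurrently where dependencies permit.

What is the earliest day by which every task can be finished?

After its own release at day 1, task 1 can start at day 1 and finishes at day 11.
After task 1 (finishes day 11), task 6 can start at day 11 and finishes at day 21.
Task 2 cannot begin until task 1 (finishes day 11, plus 1-day gap → day 12). It runs from day 12 to 12 + 11 = day 23.
Task 3 needs all of task 2 (finishes day 23, plus 1-day gap → day 24); task 1 (finishes day 11). That puts its earliest start at day 24; it finishes at 24 + 4 = day 28.
Task 4 cannot start until task 3 (finishes day 28); task 1 (finishes day 11); task 2 (finishes day 23). The controlling bound is day 28, so task 4 finishes at 28 + 12 = day 40.
Task 5 cannot start until task 4 (finishes day 40, plus 1-day gap → day 41); task 3 (finishes day 28). The controlling bound is day 41, so task 5 finishes at 41 + 7 = day 48.
All tasks are finished once the last one completes. Finish times: Task 1 at 11, Task 2 at 23, Task 3 at 28, Task 4 at 40, Task 5 at 48, Task 6 at 21. The latest is day 48.

48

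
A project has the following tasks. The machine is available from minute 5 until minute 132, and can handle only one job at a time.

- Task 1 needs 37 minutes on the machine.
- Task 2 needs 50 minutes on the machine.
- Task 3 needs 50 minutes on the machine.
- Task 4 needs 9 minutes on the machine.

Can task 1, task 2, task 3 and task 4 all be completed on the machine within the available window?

The machine window is 132 − 5 = 127 minutes.
Running back to back, the jobs need 37 + 50 + 50 + 9 = 146 minutes on the machine.
Since 146 > 127, they cannot all fit.

No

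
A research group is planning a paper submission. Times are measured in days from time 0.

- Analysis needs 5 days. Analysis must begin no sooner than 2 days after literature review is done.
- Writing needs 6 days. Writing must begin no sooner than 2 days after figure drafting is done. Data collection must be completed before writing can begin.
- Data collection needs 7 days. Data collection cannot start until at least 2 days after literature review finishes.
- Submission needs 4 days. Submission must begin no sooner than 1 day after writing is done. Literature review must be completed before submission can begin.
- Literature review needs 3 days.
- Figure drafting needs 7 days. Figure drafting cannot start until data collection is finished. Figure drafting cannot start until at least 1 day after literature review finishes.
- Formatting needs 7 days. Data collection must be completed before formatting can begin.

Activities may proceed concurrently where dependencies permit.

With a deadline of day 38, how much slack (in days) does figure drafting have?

6

Literature review has no prerequisites, so it starts at day 0 and finishes at day 3.
After literature review (finishes day 3, plus 2-day gap → day 5), data collection can start at day 5 and finishes at day 12.
Figure drafting cannot start until data collection (finishes day 12); literature review (finishes day 3, plus 1-day gap → day 4). The controlling bound is day 12, so figure drafting finishes at 12 + 7 = day 19.

Working backward from the deadline:
Submission has no dependents, so it just needs to finish by day 38. Starting by 38 − 4 = day 34 achieves that.
Writing feeds into submission (must start by day 34, minus 1-day gap → day 33); so writing must finish by day 33 and therefore start by day 27.
Figure drafting must finish before writing (must start by day 27, minus 2-day gap → day 25). With a 7-day duration, figure drafting must start by 25 − 7 = day 18.
So figure drafting can start as early as day 12 and as late as day 18, giving 18 − 12 = 6 days of slack.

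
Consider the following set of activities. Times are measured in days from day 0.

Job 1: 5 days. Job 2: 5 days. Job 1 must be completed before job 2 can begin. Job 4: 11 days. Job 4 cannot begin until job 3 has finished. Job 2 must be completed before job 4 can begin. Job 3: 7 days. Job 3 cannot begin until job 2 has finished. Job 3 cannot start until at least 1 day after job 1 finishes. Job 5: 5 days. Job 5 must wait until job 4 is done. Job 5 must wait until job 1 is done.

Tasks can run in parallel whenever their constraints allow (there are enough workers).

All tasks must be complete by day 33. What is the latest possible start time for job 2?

Nothing follows job 5; the deadline of day 33 is its only limit. It must start by 33 − 5 = day 28.
Since job 5 (must start by day 28) depends on it, job 4 must finish by day 28. Backing off its 11-day duration gives a latest start of day 17.
Since job 4 (must start by day 17) depends on it, job 3 must finish by day 17. Backing off its 7-day duration gives a latest start of day 10.
Job 2 must finish in time for job 3 (must start by day 10); job 4 (must start by day 17). The tightest is day 10, so job 2 must start by 10 − 5 = day 5.

5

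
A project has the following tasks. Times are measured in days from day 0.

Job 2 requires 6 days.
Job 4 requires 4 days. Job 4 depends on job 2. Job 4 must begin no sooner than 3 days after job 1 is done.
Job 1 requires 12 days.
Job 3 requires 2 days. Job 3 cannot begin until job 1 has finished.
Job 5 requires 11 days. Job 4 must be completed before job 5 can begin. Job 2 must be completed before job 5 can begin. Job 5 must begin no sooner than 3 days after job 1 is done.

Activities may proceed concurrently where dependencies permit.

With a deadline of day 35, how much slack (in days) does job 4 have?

5

Job 2 has no prerequisites, so it starts at day 0 and finishes at day 6.
Nothing blocks job 1, so it runs from day 0 to day 12.
For job 4: job 2 (finishes day 6); job 1 (finishes day 12, plus 3-day gap → day 15). Taking the maximum gives a start of day 15, and it finishes at 15 + 4 = day 19.

Working backward from the deadline:
Nothing follows job 5; the deadline of day 35 is its only limit. It must start by 35 − 11 = day 24.
Job 4 feeds into job 5 (must start by day 24); so job 4 must finish by day 24 and therefore start by day 20.
So job 4 can start as early as day 15 and as late as day 20, giving 20 − 15 = 5 days of slack.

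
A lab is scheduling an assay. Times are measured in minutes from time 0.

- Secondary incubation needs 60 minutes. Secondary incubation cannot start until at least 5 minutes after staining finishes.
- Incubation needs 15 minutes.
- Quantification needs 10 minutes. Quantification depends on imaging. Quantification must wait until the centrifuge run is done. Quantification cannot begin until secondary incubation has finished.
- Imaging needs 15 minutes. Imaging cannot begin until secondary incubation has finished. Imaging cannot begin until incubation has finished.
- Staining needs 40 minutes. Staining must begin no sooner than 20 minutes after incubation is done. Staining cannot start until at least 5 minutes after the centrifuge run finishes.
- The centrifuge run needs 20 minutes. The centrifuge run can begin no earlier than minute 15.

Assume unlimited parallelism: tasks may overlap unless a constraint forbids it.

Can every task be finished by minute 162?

No

The centrifuge run waits on its own release at minute 15, so it starts at minute 15 and finishes at 15 + 20 = minute 35.
Incubation has no prerequisites, so it starts at minute 0 and finishes at minute 15.
For staining: incubation (finishes minute 15, plus 20-minute gap → minute 35); the centrifuge run (finishes minute 35, plus 5-minute gap → minute 40). Taking the maximum gives a start of minute 40, and it finishes at 40 + 40 = minute 80.
After staining (finishes minute 80, plus 5-minute gap → minute 85), secondary incubation can start at minute 85 and finishes at minute 145.
Imaging needs all of secondary incubation (finishes minute 145); incubation (finishes minute 15). That puts its earliest start at minute 145; it finishes at 145 + 15 = minute 160.
Quantification needs all of imaging (finishes minute 160); the centrifuge run (finishes minute 35); secondary incubation (finishes minute 145). That puts its earliest start at minute 160; it finishes at 160 + 10 = minute 170.
The earliest everything can be done is minute 170, which is after the deadline of 162, so it is not possible.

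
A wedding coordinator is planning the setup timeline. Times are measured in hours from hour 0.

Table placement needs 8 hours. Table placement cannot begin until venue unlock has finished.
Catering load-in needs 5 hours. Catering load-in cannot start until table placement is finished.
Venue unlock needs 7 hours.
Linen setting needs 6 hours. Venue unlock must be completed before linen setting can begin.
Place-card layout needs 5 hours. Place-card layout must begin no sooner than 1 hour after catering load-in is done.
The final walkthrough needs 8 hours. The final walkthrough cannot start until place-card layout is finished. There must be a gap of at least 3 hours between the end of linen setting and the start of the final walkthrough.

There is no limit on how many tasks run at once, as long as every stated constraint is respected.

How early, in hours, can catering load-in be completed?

Venue unlock has no prerequisites, so it starts at hour 0 and finishes at hour 7.
After venue unlock (finishes hour 7), table placement can start at hour 7 and finishes at hour 15.
Catering load-in waits on table placement (finishes hour 15), so it starts at hour 15 and finishes at 15 + 5 = hour 20.

20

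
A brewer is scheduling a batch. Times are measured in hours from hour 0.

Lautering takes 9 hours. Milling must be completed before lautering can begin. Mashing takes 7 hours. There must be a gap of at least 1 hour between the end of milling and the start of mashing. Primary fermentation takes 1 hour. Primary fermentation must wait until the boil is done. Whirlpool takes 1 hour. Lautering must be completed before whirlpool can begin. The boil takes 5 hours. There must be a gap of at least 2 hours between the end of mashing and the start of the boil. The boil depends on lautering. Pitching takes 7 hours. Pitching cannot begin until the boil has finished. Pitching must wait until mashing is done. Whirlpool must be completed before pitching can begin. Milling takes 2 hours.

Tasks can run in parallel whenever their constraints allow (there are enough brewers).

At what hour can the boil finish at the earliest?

Milling can start immediately at hour 0; it finishes at hour 2.
Lautering cannot begin until milling (finishes hour 2). It runs from hour 2 to 2 + 9 = hour 11.
Mashing cannot begin until milling (finishes hour 2, plus 1-hour gap → hour 3). It runs from hour 3 to 3 + 7 = hour 10.
The boil needs all of mashing (finishes hour 10, plus 2-hour gap → hour 12); lautering (finishes hour 11). That puts its earliest start at hour 12; it finishes at 12 + 5 = hour 17.

17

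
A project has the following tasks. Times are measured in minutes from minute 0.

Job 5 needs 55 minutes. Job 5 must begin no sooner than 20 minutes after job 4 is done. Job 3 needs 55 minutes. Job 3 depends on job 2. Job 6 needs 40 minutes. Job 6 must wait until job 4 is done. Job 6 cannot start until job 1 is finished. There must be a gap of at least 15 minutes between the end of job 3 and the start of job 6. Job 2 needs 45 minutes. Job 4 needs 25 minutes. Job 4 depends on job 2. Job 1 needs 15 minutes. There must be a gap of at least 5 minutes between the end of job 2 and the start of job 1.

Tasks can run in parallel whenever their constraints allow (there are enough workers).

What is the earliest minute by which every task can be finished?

Job 2 has no prerequisites, so it starts at minute 0 and finishes at minute 45.
Job 4 cannot begin until job 2 (finishes minute 45). It runs from minute 45 to 45 + 25 = minute 70.
Job 5 cannot begin until job 4 (finishes minute 70, plus 20-minute gap → minute 90). It runs from minute 90 to 90 + 55 = minute 145.
After job 2 (finishes minute 45), job 3 can start at minute 45 and finishes at minute 100.
Job 1 waits on job 2 (finishes minute 45, plus 5-minute gap → minute 50), so it starts at minute 50 and finishes at 50 + 15 = minute 65.
Job 6 has to wait for job 4 (finishes minute 70); job 1 (finishes minute 65); job 3 (finishes minute 100, plus 15-minute gap → minute 115). The latest of these is minute 115, so job 6 runs minute 115 to 115 + 40 = minute 155.
All tasks are finished once the last one completes. Finish times: Job 1 at 65, Job 2 at 45, Job 3 at 100, Job 4 at 70, Job 5 at 145, Job 6 at 155. The latest is minute 155.

155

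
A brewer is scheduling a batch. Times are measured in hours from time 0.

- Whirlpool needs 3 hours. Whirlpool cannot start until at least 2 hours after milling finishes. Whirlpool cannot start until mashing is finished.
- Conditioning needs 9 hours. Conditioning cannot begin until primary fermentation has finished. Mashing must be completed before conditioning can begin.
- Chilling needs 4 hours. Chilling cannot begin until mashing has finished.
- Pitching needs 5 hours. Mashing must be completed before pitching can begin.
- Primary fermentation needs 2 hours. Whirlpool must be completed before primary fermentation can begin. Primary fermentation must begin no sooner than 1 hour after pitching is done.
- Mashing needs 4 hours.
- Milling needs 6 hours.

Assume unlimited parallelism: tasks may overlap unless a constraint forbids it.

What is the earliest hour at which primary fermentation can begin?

11

Nothing blocks mashing, so it runs from hour 0 to hour 4.
Pitching waits on mashing (finishes hour 4), so it starts at hour 4 and finishes at 4 + 5 = hour 9.
Milling has no prerequisites, so it starts at hour 0 and finishes at hour 6.
Whirlpool cannot start until milling (finishes hour 6, plus 2-hour gap → hour 8); mashing (finishes hour 4). The controlling bound is hour 8, so whirlpool finishes at 8 + 3 = hour 11.
Primary fermentation waits on whirlpool (finishes hour 11); pitching (finishes hour 9, plus 1-hour gap → hour 10). The latest of these is hour 11, which is the earliest primary fermentation can start.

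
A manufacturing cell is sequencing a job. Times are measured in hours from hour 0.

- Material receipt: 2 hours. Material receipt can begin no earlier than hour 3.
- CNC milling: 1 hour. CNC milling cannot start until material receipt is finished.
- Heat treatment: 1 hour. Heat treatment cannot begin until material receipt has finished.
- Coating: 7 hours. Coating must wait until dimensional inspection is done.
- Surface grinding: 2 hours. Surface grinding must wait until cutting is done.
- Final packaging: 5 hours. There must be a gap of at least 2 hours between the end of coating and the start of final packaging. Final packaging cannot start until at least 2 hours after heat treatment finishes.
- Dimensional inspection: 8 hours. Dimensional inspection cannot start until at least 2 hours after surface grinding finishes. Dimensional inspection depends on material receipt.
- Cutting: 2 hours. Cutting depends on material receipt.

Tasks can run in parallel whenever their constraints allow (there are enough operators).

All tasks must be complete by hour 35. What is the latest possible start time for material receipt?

5

Final packaging must finish by hour 35; it takes 5 hours, so it must start by 35 − 5 = hour 30.
Coating must finish before final packaging (must start by hour 30, minus 2-hour gap → hour 28). With a 7-hour duration, coating must start by 28 − 7 = hour 21.
Dimensional inspection has to be done before coating (must start by hour 21). That means finishing by hour 21, i.e. starting by 21 − 8 = hour 13.
Surface grinding feeds into dimensional inspection (must start by hour 13, minus 2-hour gap → hour 11); so surface grinding must finish by hour 11 and therefore start by hour 9.
Since surface grinding (must start by hour 9) depends on it, cutting must finish by hour 9. Backing off its 2-hour duration gives a latest start of hour 7.
To finish by hour 35, CNC milling (duration 1) must start no later than hour 34.
Heat treatment has to be done before final packaging (must start by hour 30, minus 2-hour gap → hour 28). That means finishing by hour 28, i.e. starting by 28 − 1 = hour 27.
Material receipt feeds cutting (must start by hour 7); CNC milling (must start by hour 34); heat treatment (must start by hour 27); dimensional inspection (must start by hour 13). Taking the minimum, material receipt must finish by hour 7 and start by 7 − 2 = hour 5.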